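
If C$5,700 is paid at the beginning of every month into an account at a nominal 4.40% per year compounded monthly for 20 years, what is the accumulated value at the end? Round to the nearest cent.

With 12 periods per year: i = 0.00366667, n = 240.
FV = 5700 × [(1+0.00366667)^240 − 1] / 0.00366667 × (1+i) = 5700 × 385.140493 = 2,195,300.8096
Payments are at the start of each period, so multiply by (1+i).

C$2,195,300.81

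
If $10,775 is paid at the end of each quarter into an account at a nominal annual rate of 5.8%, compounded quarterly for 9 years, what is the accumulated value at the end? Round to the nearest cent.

$504,633.76

Periodic rate i = 0.058/4 = 0.0145; n = 9 × 4 = 36 periods.
Accumulation factor s(36|0.0145) = 46.833760; FV = 10775 × 46.833760 = 504,633.7591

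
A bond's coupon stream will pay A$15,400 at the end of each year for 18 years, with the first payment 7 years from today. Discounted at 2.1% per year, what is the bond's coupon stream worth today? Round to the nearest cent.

PV at t=6 (ordinary 18-year annuity): 15400 × a(18|0.021) = 15400 × 14.861050 = 228,860.1692
PV₀ = 228,860.1692 / (1+0.021)^6 = 228,860.1692 / 1.132803 = 202,029.9527

A$202,029.95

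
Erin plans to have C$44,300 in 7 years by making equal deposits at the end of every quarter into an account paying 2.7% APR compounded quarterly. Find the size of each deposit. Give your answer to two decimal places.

i = 0.027/4 = 0.00675 per quarter; n = 7·4 = 28.
FV-annuity factor = 30.707269; PMT = 44300 / 30.707269 = 1,442.6551

C$1,442.66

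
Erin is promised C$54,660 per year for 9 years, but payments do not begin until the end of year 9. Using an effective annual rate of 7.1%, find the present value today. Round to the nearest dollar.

C$204,851

Value one period before first payment (t=8): 54660 × [1 − (1+0.071)^(−9)] / 0.071 = 54660 × 6.487607 = 354,612.5970
PV₀ = 354,612.5970 / (1+0.071)^8 = 354,612.5970 / 1.731075 = 204,851.1435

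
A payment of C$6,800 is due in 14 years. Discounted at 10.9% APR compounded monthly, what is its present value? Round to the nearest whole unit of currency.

C$1,489

With 12 periods per year: i = 0.00908333, n = 168.
PV = 6,800 / (1 + 0.00908333)^168 = 6,800 / 4.568163 = 1,488.5634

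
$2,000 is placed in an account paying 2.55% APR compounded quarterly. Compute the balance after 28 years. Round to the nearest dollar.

$4,075

i = 0.0255/4 = 0.006375 per quarter; n = 28·4 = 112.
FV = PV·(1+i)^n = 2,000 × 2.037521 = 4,075.0415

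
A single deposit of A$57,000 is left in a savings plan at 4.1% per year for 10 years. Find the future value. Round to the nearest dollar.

FV = PV·(1+i)^n = 57,000 × 1.494539 = 85,188.7314

A$85,189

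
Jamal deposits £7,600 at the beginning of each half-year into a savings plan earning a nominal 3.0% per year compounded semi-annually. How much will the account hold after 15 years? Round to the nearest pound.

£289,573

With 2 periods per year: i = 0.015, n = 30.
Accumulation factor s(30|0.015) × (1+i) = 38.101762; FV = 7600 × 38.101762 = 289,573.3881
(Beginning-of-period payments → annuity-due factor ×(1+i).)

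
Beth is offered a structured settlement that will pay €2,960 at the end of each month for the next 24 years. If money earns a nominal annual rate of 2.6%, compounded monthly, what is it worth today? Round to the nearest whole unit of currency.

€633,678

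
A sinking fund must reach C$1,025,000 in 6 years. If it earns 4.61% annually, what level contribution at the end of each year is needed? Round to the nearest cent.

C$152,178.73

PMT = 1.025e+06 / ( [(1+0.0461)^6 − 1] / 0.0461 ) = 1.025e+06 / 6.735501 = 152,178.7297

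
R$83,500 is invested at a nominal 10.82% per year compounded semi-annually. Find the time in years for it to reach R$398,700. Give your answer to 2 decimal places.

Periodic rate i = 0.1082/2 = 0.0541.
n = ln(398700/83500) / ln(1+0.0541) = ln(4.77485) / 0.052687 = 29.6725 half-years
= 29.6725/2 years

14.84 years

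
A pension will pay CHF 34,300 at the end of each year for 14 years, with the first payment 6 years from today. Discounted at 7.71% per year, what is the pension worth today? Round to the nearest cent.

Value one period before first payment (t=5): 34300 × [1 − (1+0.0771)^(−14)] / 0.0771 = 34300 × 8.384937 = 287,603.3458
PV₀ = 287,603.3458 / (1+0.0771)^5 = 287,603.3458 / 1.449707 = 198,387.2716

CHF 198,387.27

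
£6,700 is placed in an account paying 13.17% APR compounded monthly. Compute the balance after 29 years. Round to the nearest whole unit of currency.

i = 0.1317/12 = 0.010975 per month; n = 29·12 = 348.
FV = 6,700 × (1 + 0.010975)^348 = 299,047.1377

£299,047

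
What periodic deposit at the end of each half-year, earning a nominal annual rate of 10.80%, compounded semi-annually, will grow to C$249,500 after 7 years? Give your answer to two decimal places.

With 2 periods per year: i = 0.054, n = 14.
FV-annuity factor = 20.151537; PMT = 249500 / 20.151537 = 12,381.1898

C$12,381.19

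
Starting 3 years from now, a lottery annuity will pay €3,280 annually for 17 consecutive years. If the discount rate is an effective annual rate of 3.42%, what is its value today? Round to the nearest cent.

PV at t=2 (ordinary 17-year annuity): 3280 × a(17|0.0342) = 3280 × 12.731676 = 41,759.8978
Discount back 2 years: 41,759.8978 × (1+0.0342)^(−2) = 41,759.8978 × 0.934955 = 39,043.6455

€39,043.65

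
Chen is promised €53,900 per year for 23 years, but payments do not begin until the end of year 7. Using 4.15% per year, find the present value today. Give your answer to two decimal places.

Value one period before first payment (t=6): 53900 × [1 − (1+0.0415)^(−23)] / 0.0415 = 53900 × 14.638619 = 789,021.5580
PV₀ = 789,021.5580 / (1+0.0415)^6 = 789,021.5580 / 1.276308 = 618,206.0112

€618,206.01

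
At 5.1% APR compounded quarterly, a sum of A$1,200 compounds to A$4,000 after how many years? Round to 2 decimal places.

23.76 years

Periodic rate i = 0.051/4 = 0.01275.
(1+i)^n = 4000/1200 = 3.33333, so n = ln 3.33333 / ln 1.01275 = 95.0300 quarters
= 95.0300/4 years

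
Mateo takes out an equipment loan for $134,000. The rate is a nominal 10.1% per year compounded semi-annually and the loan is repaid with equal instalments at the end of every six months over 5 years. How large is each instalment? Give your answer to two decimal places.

$17,395.78

i = 0.101/2 = 0.0505 per half-year; n = 5·2 = 10.
PMT = 134000 / ( [1 − (1+0.0505)^(−10)] / 0.0505 ) = 134000 / 7.703020 = 17,395.7750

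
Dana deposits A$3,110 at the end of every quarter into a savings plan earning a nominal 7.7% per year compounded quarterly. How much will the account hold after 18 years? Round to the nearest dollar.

Periodic rate i = 0.077/4 = 0.01925; n = 18 × 4 = 72 periods.
Accumulation factor s(72|0.01925) = 153.064813; FV = 3110 × 153.064813 = 476,031.5690

A$476,032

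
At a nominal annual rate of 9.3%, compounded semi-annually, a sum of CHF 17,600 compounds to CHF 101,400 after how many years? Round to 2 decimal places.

19.26 years

Periodic rate i = 0.093/2 = 0.0465.
(1+i)^n = 101400/17600 = 5.76136, so n = ln 5.76136 / ln 1.0465 = 38.5286 half-years
= 38.5286/2 years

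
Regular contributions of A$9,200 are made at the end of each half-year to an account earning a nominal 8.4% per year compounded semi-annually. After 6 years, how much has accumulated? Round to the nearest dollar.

Periodic rate i = 0.084/2 = 0.042; n = 6 × 2 = 12 periods.
FV = 9200 × [(1+0.042)^12 − 1] / 0.042 = 9200 × 15.199343 = 139,833.9579

A$139,834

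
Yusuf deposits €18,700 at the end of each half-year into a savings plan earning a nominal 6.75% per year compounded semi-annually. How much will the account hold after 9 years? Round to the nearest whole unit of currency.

€452,967

Periodic rate i = 0.0675/2 = 0.03375; n = 9 × 2 = 18 periods.
FV = PMT · [(1+i)^n − 1] / i = 18700 · 24.222841 = 452,967.1183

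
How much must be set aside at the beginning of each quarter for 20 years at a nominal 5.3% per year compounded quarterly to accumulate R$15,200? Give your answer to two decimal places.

R$106.50

i = 0.053/4 = 0.01325 per quarter; n = 20·4 = 80.
PMT = 15200 / ( [(1+0.01325)^80 − 1] / 0.01325 × (1+i) ) = 15200 / 142.722840 = 106.5001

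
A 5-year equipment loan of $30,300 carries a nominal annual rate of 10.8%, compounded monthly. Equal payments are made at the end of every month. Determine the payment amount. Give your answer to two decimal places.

i = 0.108/12 = 0.009 per month; n = 5·12 = 60.
PMT = 30300 / ( [1 − (1+0.009)^(−60)] / 0.009 ) = 30300 / 46.204712 = 655.7773

$655.78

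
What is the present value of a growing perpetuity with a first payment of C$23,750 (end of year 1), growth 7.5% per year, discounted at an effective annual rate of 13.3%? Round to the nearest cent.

C$409,482.76

PV = D₁/(r − g) = 23750/(0.133 − 0.075) = 409,482.7586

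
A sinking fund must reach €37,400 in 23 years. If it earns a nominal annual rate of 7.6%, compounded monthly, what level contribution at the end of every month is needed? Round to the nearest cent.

€50.27

Periodic rate i = 0.076/12 = 0.00633333; n = 23 × 12 = 276 periods.
FV-annuity factor = 743.926681; PMT = 37400 / 743.926681 = 50.2738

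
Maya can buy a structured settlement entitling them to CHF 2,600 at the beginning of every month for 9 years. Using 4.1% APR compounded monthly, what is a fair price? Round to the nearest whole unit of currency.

CHF 235,288

i = 0.041/12 = 0.00341667 per month; n = 9·12 = 108.
PV = 2600 × [1 − (1+0.00341667)^(−108)] / 0.00341667 × (1+i) = 2600 × 90.495335 = 235,287.8721
(Beginning-of-period payments → annuity-due factor ×(1+i).)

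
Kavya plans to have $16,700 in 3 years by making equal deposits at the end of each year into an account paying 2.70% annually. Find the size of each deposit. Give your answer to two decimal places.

PMT = 16700 / ( [(1+0.027)^3 − 1] / 0.027 ) = 16700 / 3.081729 = 5,419.0359

$5,419.04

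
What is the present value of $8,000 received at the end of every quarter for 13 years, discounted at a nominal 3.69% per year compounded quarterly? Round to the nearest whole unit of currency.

Periodic rate i = 0.0369/4 = 0.009225; n = 13 × 4 = 52 periods.
Annuity factor a(52|0.009225) = 41.156452; PV = 8000 × 41.156452 = 329,251.6175

$329,252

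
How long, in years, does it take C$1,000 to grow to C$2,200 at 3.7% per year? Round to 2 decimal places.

21.70 years

(1+i)^n = 2200/1000 = 2.20000, so n = ln 2.20000 / ln 1.037 = 21.7015 years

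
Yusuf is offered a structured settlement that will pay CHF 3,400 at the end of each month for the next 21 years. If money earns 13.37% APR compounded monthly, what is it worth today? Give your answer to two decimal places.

Periodic rate i = 0.1337/12 = 0.0111417; n = 21 × 12 = 252 periods.
PV = 3400 × [1 − (1+0.0111417)^(−252)] / 0.0111417 = 3400 × 84.252401 = 286,458.1641

CHF 286,458.16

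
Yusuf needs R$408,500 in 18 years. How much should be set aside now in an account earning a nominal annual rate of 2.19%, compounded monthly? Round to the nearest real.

With 12 periods per year: i = 0.001825, n = 216.
Discount factor = (1+0.001825)^(−216) = 0.674461; PV = 408,500 × 0.674461 = 275,517.5103

R$275,518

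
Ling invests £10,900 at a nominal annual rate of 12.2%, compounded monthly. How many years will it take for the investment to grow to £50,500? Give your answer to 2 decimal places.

Periodic rate i = 0.122/12 = 0.0101667.
(1+i)^n = 50500/10900 = 4.63303, so n = ln 4.63303 / ln 1.01017 = 151.5729 months
= 151.5729/12 years

12.63 years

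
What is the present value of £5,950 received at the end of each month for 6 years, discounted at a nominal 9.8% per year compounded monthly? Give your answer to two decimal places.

Periodic rate i = 0.098/12 = 0.00816667; n = 6 × 12 = 72 periods.
PV = PMT · [1 − (1+i)^(−n)] / i = 5950 · 54.273671 = 322,928.3415

£322,928.34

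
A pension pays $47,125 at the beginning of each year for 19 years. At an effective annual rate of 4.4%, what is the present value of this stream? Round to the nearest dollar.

$624,758

Annuity factor a(19|0.044) × (1+i) = 13.257474; PV = 47125 × 13.257474 = 624,758.4456
Payments are at the start of each period, so multiply by (1+i).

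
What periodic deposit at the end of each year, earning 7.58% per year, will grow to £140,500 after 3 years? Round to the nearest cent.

£43,456.13

PMT = 140500 / ( [(1+0.0758)^3 − 1] / 0.0758 ) = 140500 / 3.233146 = 43,456.1309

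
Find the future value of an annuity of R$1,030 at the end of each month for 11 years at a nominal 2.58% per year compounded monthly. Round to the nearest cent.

R$157,021.20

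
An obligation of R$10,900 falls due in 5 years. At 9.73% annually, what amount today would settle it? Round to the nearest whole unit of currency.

R$6,852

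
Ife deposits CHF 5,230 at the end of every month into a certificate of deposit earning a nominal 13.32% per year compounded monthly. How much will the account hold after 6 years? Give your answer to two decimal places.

Periodic rate i = 0.1332/12 = 0.0111; n = 6 × 12 = 72 periods.
Accumulation factor s(72|0.0111) = 109.368603; FV = 5230 × 109.368603 = 571,997.7939

CHF 571,997.79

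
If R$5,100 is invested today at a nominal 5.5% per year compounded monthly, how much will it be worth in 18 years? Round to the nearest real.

R$13,694

With 12 periods per year: i = 0.00458333, n = 216.
FV = PV·(1+i)^n = 5,100 × 2.685154 = 13,694.2864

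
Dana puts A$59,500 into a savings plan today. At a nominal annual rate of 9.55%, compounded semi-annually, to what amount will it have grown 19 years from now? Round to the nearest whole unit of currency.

With 2 periods per year: i = 0.04775, n = 38.
FV = PV·(1+i)^n = 59,500 × 5.885609 = 350,193.7630

A$350,194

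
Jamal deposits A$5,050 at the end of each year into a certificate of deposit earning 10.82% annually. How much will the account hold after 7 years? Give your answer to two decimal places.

FV = 5050 × [(1+0.1082)^7 − 1] / 0.1082 = 5050 × 9.729272 = 49,132.8255

A$49,132.83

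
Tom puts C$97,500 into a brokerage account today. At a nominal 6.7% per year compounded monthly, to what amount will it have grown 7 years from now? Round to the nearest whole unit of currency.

i = 0.067/12 = 0.00558333 per month; n = 7·12 = 84.
FV = PV·(1+i)^n = 97,500 × 1.596311 = 155,640.3566

C$155,640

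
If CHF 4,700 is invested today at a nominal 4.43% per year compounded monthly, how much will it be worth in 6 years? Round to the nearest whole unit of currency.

i = 0.0443/12 = 0.00369167 per month; n = 6·12 = 72.
FV = 4,700 × (1 + 0.00369167)^72 = 6,128.0285

CHF 6,128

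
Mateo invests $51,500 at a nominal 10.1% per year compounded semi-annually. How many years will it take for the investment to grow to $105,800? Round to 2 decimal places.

7.31 years

Periodic rate i = 0.101/2 = 0.0505.
(1+i)^n = 105800/51500 = 2.05437, so n = ln 2.05437 / ln 1.0505 = 14.6138 half-years
= 14.6138/2 years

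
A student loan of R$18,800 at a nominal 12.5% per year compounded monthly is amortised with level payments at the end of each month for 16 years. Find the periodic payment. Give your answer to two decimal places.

R$226.85

With 12 periods per year: i = 0.0104167, n = 192.
Annuity-PV factor = 82.872712; PMT = 18800 / 82.872712 = 226.8539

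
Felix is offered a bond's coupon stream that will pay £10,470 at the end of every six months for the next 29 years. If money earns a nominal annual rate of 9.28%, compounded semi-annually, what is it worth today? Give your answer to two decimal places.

£209,392.55

i = 0.0928/2 = 0.0464 per half-year; n = 29·2 = 58.
Annuity factor a(58|0.0464) = 19.999288; PV = 10470 × 19.999288 = 209,392.5499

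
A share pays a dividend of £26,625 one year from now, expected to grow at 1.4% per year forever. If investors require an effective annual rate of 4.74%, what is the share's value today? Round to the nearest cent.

£797,155.69

PV = D₁/(r − g) = 26625/(0.0474 − 0.014) = 797,155.6886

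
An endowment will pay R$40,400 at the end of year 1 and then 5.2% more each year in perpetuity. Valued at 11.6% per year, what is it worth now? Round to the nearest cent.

R$631,250.00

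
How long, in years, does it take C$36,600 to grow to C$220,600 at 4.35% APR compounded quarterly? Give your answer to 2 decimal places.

Periodic rate i = 0.0435/4 = 0.010875.
n = ln(220600/36600) / ln(1+0.010875) = ln(6.02732) / 0.010816 = 166.0738 quarters
= 166.0738/4 years

41.52 years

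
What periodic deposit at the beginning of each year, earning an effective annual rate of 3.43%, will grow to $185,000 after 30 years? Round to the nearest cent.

$3,504.95

FV-annuity factor × (1+i) = 52.782447; PMT = 185000 / 52.782447 = 3,504.9531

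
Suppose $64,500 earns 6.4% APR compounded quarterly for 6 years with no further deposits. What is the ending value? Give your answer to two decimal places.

$94,407.98

Periodic rate i = 0.064/4 = 0.016; n = 6 × 4 = 24 periods.
64,500 × (1+0.016)^24 = 64,500 × 1.463690 = 94,407.9800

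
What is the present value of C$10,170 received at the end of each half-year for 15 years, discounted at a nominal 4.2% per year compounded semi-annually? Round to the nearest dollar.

With 2 periods per year: i = 0.021, n = 30.
PV = 10170 × [1 − (1+0.021)^(−30)] / 0.021 = 10170 × 22.091538 = 224,670.9450

C$224,671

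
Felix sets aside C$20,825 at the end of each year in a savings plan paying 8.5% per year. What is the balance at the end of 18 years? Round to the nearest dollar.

FV = PMT · [(1+i)^n − 1] / i = 20825 · 39.322995 = 818,901.3787

C$818,901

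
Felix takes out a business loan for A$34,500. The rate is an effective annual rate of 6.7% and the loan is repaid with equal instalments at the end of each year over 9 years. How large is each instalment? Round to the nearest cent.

A$5,227.91

PMT = 34500 / ( [1 − (1+0.067)^(−9)] / 0.067 ) = 34500 / 6.599200 = 5,227.9062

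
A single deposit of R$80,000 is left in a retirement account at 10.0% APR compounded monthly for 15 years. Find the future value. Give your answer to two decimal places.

R$356,313.56

Periodic rate i = 0.1/12 = 0.00833333; n = 15 × 12 = 180 periods.
FV = PV·(1+i)^n = 80,000 × 4.453920 = 356,313.5641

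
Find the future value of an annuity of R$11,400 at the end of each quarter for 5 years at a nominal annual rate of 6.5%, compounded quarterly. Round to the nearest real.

R$266,879

With 4 periods per year: i = 0.01625, n = 20.
FV = PMT · [(1+i)^n − 1] / i = 11400 · 23.410448 = 266,879.1036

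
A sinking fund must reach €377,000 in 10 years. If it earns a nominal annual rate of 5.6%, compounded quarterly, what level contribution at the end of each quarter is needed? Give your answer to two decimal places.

With 4 periods per year: i = 0.014, n = 40.
PMT = 377000 / ( [(1+0.014)^40 − 1] / 0.014 ) = 377000 / 53.134745 = 7,095.1690

€7,095.17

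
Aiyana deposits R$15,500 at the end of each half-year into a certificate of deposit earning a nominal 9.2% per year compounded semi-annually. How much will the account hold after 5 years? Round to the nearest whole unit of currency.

R$191,356

i = 0.092/2 = 0.046 per half-year; n = 5·2 = 10.
FV = 15500 × [(1+0.046)^10 − 1] / 0.046 = 15500 × 12.345533 = 191,355.7660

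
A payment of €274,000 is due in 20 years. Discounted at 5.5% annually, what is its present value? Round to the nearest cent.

PV = 274,000 / (1 + 0.055)^20 = 274,000 / 2.917757 = 93,907.7360

€93,907.74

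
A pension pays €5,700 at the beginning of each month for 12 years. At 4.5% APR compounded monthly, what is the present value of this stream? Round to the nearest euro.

With 12 periods per year: i = 0.00375, n = 144.
PV = 5700 × [1 − (1+0.00375)^(−144)] / 0.00375 × (1+i) = 5700 × 111.526767 = 635,702.5692
(Beginning-of-period payments → annuity-due factor ×(1+i).)

€635,703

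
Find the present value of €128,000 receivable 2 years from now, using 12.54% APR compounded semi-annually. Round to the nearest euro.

€100,362

With 2 periods per year: i = 0.0627, n = 4.
PV = FV·(1+i)^(−n) = 128,000 × 0.784074 = 100,361.5240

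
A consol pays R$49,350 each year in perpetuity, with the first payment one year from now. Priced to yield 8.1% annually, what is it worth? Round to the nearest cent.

PV = PMT / i = 49350 / 0.081 = 609,259.2593

R$609,259.26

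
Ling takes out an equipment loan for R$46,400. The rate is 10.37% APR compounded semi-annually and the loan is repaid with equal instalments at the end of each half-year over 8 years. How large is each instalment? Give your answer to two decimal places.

R$4,337.88

i = 0.1037/2 = 0.05185 per half-year; n = 8·2 = 16.
Annuity-PV factor = 10.696461; PMT = 46400 / 10.696461 = 4,337.8835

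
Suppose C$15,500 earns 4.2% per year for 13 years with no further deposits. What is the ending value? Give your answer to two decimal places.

C$26,461.35

FV = PV·(1+i)^n = 15,500 × 1.707184 = 26,461.3529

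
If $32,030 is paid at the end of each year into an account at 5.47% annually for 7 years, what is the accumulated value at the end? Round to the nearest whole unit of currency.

Accumulation factor s(7|0.0547) = 8.259343; FV = 32030 × 8.259343 = 264,546.7552

$264,547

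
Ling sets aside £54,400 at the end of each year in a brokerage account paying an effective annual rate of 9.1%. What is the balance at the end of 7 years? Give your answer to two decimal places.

FV = PMT · [(1+i)^n − 1] / i = 54400 · 9.228694 = 502,040.9704

£502,040.97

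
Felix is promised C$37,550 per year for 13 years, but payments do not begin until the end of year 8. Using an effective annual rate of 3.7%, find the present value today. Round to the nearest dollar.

PV at t=7 (ordinary 13-year annuity): 37550 × a(13|0.037) = 37550 × 10.174135 = 382,038.7627
Discount back 7 years: 382,038.7627 × (1+0.037)^(−7) = 382,038.7627 × 0.775441 = 296,248.4830

C$296,248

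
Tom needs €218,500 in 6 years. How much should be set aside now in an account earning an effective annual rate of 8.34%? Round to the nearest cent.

PV = 218,500 / (1 + 0.0834)^6 = 218,500 / 1.617086 = 135,119.6320

€135,119.63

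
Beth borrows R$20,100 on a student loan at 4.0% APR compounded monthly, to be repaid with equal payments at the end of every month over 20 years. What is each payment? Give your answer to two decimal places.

R$121.80

With 12 periods per year: i = 0.00333333, n = 240.
PMT = 20100 / ( [1 − (1+0.00333333)^(−240)] / 0.00333333 ) = 20100 / 165.021858 = 121.8020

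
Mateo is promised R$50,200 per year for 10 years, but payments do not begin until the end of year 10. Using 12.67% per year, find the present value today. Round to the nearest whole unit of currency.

R$94,336

PV at t=9 (ordinary 10-year annuity): 50200 × a(10|0.1267) = 50200 × 5.498570 = 276,028.2138
Discount back 9 years: 276,028.2138 × (1+0.1267)^(−9) = 276,028.2138 × 0.341763 = 94,336.2973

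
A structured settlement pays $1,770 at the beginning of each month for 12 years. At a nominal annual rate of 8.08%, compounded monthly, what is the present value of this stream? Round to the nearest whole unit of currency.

$163,953

Periodic rate i = 0.0808/12 = 0.00673333; n = 12 × 12 = 144 periods.
PV = 1770 × [1 − (1+0.00673333)^(−144)] / 0.00673333 × (1+i) = 1770 × 92.629067 = 163,953.4493
(annuity-due: payments at period start, so ×(1+i).)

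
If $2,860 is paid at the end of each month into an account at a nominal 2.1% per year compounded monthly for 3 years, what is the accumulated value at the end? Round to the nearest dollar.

i = 0.021/12 = 0.00175 per month; n = 3·12 = 36.
Accumulation factor s(36|0.00175) = 37.124686; FV = 2860 × 37.124686 = 106,176.6006

$106,177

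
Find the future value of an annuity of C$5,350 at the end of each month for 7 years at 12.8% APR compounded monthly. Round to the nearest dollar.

With 12 periods per year: i = 0.0106667, n = 84.
FV = 5350 × [(1+0.0106667)^84 − 1] / 0.0106667 = 5350 × 134.830103 = 721,341.0525

C$721,341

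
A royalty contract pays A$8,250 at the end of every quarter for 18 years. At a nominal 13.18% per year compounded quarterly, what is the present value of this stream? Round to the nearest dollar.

A$226,119

With 4 periods per year: i = 0.03295, n = 72.
PV = 8250 × [1 − (1+0.03295)^(−72)] / 0.03295 = 8250 × 27.408420 = 226,119.4669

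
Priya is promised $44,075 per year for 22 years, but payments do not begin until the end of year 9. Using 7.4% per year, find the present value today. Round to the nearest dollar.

$266,497

Value one period before first payment (t=8): 44075 × [1 − (1+0.074)^(−22)] / 0.074 = 44075 × 10.703722 = 471,766.5489
Discount back 8 years: 471,766.5489 × (1+0.074)^(−8) = 471,766.5489 × 0.564892 = 266,497.3487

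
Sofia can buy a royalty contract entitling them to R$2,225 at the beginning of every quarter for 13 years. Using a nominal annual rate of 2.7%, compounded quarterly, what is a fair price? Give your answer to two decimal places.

R$97,958.69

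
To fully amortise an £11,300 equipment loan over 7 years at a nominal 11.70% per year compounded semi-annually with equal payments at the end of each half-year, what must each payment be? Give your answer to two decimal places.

Periodic rate i = 0.117/2 = 0.0585; n = 7 × 2 = 14 periods.
PMT = 11300 / ( [1 − (1+0.0585)^(−14)] / 0.0585 ) = 11300 / 9.381928 = 1,204.4433

£1,204.44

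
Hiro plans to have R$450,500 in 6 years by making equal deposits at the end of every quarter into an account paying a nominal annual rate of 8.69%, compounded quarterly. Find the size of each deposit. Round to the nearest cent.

R$14,499.29

Periodic rate i = 0.0869/4 = 0.021725; n = 6 × 4 = 24 periods.
FV-annuity factor = 31.070492; PMT = 450500 / 31.070492 = 14,499.2877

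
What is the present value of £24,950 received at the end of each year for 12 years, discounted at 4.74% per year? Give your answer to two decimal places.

Annuity factor a(12|0.0474) = 8.994665; PV = 24950 × 8.994665 = 224,416.9003

£224,416.90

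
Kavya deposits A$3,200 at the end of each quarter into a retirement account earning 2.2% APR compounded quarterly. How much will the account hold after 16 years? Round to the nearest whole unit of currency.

A$244,677

With 4 periods per year: i = 0.0055, n = 64.
FV = PMT · [(1+i)^n − 1] / i = 3200 · 76.461419 = 244,676.5402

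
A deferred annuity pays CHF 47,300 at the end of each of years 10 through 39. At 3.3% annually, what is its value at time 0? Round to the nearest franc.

Value one period before first payment (t=9): 47300 × [1 − (1+0.033)^(−30)] / 0.033 = 47300 × 18.861703 = 892,158.5459
Discount back 9 years: 892,158.5459 × (1+0.033)^(−9) = 892,158.5459 × 0.746616 = 666,099.5591

CHF 666,100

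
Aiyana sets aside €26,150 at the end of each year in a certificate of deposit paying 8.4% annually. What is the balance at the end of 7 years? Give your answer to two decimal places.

€236,207.19

Accumulation factor s(7|0.084) = 9.032780; FV = 26150 × 9.032780 = 236,207.1917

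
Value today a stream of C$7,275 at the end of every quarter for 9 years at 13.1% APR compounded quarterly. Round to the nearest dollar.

C$152,508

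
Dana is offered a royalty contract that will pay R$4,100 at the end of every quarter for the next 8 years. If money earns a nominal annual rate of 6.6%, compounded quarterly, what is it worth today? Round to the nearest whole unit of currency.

i = 0.066/4 = 0.0165 per quarter; n = 8·4 = 32.
Annuity factor a(32|0.0165) = 24.707271; PV = 4100 × 24.707271 = 101,299.8129

R$101,300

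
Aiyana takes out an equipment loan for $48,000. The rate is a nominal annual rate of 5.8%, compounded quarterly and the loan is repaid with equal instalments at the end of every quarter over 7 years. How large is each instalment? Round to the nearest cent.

$2,098.00

i = 0.058/4 = 0.0145 per quarter; n = 7·4 = 28.
PMT = 48000 / ( [1 − (1+0.0145)^(−28)] / 0.0145 ) = 48000 / 22.878929 = 2,098.0003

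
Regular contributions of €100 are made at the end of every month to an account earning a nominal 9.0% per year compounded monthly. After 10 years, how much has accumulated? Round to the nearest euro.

Periodic rate i = 0.09/12 = 0.0075; n = 10 × 12 = 120 periods.
FV = 100 × [(1+0.0075)^120 − 1] / 0.0075 = 100 × 193.514277 = 19,351.4277

€19,351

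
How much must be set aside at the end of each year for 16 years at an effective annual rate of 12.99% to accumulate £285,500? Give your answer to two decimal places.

FV-annuity factor = 46.630680; PMT = 285500 / 46.630680 = 6,122.5785

£6,122.58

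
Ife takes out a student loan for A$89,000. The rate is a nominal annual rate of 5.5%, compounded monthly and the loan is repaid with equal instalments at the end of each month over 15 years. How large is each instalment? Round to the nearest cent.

A$727.20

Periodic rate i = 0.055/12 = 0.00458333; n = 15 × 12 = 180 periods.
Annuity-PV factor = 122.386519; PMT = 89000 / 122.386519 = 727.2043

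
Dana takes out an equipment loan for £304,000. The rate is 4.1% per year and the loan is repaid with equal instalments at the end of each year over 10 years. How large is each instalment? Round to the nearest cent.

£37,667.26

PMT = 304000 / ( [1 − (1+0.041)^(−10)] / 0.041 ) = 304000 / 8.070669 = 37,667.2626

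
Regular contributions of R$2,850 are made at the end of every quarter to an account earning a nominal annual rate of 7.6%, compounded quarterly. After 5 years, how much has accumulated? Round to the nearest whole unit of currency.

With 4 periods per year: i = 0.019, n = 20.
Accumulation factor s(20|0.019) = 24.056892; FV = 2850 × 24.056892 = 68,562.1425

R$68,562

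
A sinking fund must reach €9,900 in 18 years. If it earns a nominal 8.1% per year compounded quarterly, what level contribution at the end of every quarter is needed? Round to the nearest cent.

€61.97

With 4 periods per year: i = 0.02025, n = 72.
PMT = 9900 / ( [(1+0.02025)^72 − 1] / 0.02025 ) = 9900 / 159.763697 = 61.9665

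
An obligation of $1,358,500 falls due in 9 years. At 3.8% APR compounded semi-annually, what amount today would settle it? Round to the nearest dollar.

$968,109

With 2 periods per year: i = 0.019, n = 18.
Discount factor = (1+0.019)^(−18) = 0.712631; PV = 1,358,500 × 0.712631 = 968,109.1629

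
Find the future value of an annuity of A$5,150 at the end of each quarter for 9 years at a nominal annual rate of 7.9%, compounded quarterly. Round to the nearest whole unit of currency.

A$266,487

i = 0.079/4 = 0.01975 per quarter; n = 9·4 = 36.
FV = PMT · [(1+i)^n − 1] / i = 5150 · 51.745080 = 266,487.1608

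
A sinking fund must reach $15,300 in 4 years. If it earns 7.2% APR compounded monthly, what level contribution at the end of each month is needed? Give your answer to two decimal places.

With 12 periods per year: i = 0.006, n = 48.
FV-annuity factor = 55.435003; PMT = 15300 / 55.435003 = 275.9989

$276.00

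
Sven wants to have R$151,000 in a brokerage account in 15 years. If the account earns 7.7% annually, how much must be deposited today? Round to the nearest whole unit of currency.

PV = FV·(1+i)^(−n) = 151,000 × 0.328673 = 49,629.6712

R$49,630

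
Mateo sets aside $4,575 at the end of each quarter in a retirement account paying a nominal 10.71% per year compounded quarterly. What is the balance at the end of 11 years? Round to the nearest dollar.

i = 0.1071/4 = 0.026775 per quarter; n = 11·4 = 44.
Accumulation factor s(44|0.026775) = 82.100887; FV = 4575 × 82.100887 = 375,611.5593

$375,612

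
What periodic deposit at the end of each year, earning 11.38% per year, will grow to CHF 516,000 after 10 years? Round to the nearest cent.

CHF 30,297.54

PMT = 516000 / ( [(1+0.1138)^10 − 1] / 0.1138 ) = 516000 / 17.031086 = 30,297.5388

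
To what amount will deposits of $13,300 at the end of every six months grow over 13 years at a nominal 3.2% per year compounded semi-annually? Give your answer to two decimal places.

$424,687.61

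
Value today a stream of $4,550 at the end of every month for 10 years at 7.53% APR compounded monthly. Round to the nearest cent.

i = 0.0753/12 = 0.006275 per month; n = 10·12 = 120.
PV = 4550 × [1 − (1+0.006275)^(−120)] / 0.006275 = 4550 × 84.133723 = 382,808.4390

$382,808.44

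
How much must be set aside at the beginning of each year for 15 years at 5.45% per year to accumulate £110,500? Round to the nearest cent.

FV-annuity factor × (1+i) = 23.540665; PMT = 110500 / 23.540665 = 4,694.0051

£4,694.01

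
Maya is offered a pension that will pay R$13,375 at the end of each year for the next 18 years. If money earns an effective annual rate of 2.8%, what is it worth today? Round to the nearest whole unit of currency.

R$187,103

PV = PMT · [1 − (1+i)^(−n)] / i = 13375 · 13.988980 = 187,102.6019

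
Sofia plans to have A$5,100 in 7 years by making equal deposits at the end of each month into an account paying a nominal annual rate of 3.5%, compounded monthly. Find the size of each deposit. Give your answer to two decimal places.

i = 0.035/12 = 0.00291667 per month; n = 7·12 = 84.
PMT = 5100 / ( [(1+0.00291667)^84 − 1] / 0.00291667 ) = 5100 / 95.028273 = 53.6682

A$53.67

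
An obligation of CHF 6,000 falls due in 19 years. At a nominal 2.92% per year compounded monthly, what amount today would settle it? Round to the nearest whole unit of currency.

CHF 3,447

i = 0.0292/12 = 0.00243333 per month; n = 19·12 = 228.
PV = 6,000 / (1 + 0.00243333)^228 = 6,000 / 1.740419 = 3,447.4450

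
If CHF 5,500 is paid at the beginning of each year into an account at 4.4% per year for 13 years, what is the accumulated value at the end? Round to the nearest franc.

CHF 97,911

FV = PMT · [(1+i)^n − 1] / i × (1+i) = 5500 · 17.801998 = 97,910.9890
(Beginning-of-period payments → annuity-due factor ×(1+i).)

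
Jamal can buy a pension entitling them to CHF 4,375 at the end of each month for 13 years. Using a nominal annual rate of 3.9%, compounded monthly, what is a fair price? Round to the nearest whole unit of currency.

CHF 534,699

Periodic rate i = 0.039/12 = 0.00325; n = 13 × 12 = 156 periods.
PV = PMT · [1 − (1+i)^(−n)] / i = 4375 · 122.216886 = 534,698.8752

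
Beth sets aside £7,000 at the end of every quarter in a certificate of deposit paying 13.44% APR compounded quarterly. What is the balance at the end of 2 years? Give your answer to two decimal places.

£63,047.25

With 4 periods per year: i = 0.0336, n = 8.
FV = PMT · [(1+i)^n − 1] / i = 7000 · 9.006750 = 63,047.2476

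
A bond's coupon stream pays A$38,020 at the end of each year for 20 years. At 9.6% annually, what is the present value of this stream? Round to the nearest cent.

PV = 38020 × [1 − (1+0.096)^(−20)] / 0.096 = 38020 × 8.751270 = 332,723.2864

A$332,723.29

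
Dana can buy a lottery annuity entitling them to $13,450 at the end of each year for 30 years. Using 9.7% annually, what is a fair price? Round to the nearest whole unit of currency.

PV = 13450 × [1 − (1+0.097)^(−30)] / 0.097 = 13450 × 9.668025 = 130,034.9404

$130,035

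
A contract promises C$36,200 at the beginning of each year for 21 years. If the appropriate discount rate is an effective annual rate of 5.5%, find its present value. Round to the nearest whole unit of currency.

PV = 36200 × [1 − (1+0.055)^(−21)] / 0.055 × (1+i) = 36200 × 12.950382 = 468,803.8460
Payments are at the start of each period, so multiply by (1+i).

C$468,804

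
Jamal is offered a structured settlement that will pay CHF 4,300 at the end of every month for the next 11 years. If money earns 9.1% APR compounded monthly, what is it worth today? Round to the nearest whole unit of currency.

CHF 357,853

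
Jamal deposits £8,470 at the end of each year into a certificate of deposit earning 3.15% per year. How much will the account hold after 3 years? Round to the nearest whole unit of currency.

£26,219

Accumulation factor s(3|0.0315) = 3.095492; FV = 8470 × 3.095492 = 26,218.8194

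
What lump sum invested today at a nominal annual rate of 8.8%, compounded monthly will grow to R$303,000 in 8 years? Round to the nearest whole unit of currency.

R$150,250

i = 0.088/12 = 0.00733333 per month; n = 8·12 = 96.
PV = FV·(1+i)^(−n) = 303,000 × 0.495875 = 150,250.1524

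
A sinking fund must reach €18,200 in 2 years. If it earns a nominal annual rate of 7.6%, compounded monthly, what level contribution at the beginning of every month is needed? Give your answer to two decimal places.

i = 0.076/12 = 0.00633333 per month; n = 2·12 = 24.
FV-annuity factor × (1+i) = 25.995556; PMT = 18200 / 25.995556 = 700.1197

€700.12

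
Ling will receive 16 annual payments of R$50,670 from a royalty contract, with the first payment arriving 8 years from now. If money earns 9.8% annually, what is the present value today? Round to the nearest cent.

R$208,514.90

Value one period before first payment (t=7): 50670 × [1 − (1+0.098)^(−16)] / 0.098 = 50670 × 7.917764 = 401,193.1241
Discount back 7 years: 401,193.1241 × (1+0.098)^(−7) = 401,193.1241 × 0.519737 = 208,514.9030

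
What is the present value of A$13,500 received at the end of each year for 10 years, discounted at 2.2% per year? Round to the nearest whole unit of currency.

A$120,006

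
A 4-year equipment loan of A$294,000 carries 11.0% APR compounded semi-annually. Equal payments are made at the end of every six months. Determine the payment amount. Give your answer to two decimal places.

Periodic rate i = 0.11/2 = 0.055; n = 4 × 2 = 8 periods.
Annuity-PV factor = 6.334566; PMT = 294000 / 6.334566 = 46,412.0195

A$46,412.02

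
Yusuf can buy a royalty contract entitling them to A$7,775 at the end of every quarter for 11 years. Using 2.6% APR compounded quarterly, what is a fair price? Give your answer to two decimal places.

A$296,696.12

With 4 periods per year: i = 0.0065, n = 44.
Annuity factor a(44|0.0065) = 38.160273; PV = 7775 × 38.160273 = 296,696.1230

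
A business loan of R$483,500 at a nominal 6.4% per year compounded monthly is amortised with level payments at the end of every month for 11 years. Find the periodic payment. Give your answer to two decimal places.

R$5,111.63

Periodic rate i = 0.064/12 = 0.00533333; n = 11 × 12 = 132 periods.
Annuity-PV factor = 94.588305; PMT = 483500 / 94.588305 = 5,111.6256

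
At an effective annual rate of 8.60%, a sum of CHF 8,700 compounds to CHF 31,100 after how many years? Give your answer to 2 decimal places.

(1+i)^n = 31100/8700 = 3.57471, so n = ln 3.57471 / ln 1.086 = 15.4408 years

15.44 years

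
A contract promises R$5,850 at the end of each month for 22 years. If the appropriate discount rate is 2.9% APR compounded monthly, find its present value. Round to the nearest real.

R$1,140,738

Periodic rate i = 0.029/12 = 0.00241667; n = 22 × 12 = 264 periods.
PV = PMT · [1 − (1+i)^(−n)] / i = 5850 · 194.997982 = 1,140,738.1919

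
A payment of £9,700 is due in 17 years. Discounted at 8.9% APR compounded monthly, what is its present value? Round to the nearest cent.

Periodic rate i = 0.089/12 = 0.00741667; n = 17 × 12 = 204 periods.
PV = FV·(1+i)^(−n) = 9,700 × 0.221481 = 2,148.3691

£2,148.37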